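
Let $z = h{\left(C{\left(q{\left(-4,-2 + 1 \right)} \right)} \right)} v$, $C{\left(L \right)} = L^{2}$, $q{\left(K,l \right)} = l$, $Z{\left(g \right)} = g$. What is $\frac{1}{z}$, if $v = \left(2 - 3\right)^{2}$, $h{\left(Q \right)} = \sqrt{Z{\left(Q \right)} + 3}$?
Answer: $\frac{1}{2} \approx 0.5$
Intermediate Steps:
$h{\left(Q \right)} = \sqrt{3 + Q}$ ($h{\left(Q \right)} = \sqrt{Q + 3} = \sqrt{3 + Q}$)
$v = 1$ ($v = \left(-1\right)^{2} = 1$)
$z = 2$ ($z = \sqrt{3 + \left(-2 + 1\right)^{2}} \cdot 1 = \sqrt{3 + \left(-1\right)^{2}} \cdot 1 = \sqrt{3 + 1} \cdot 1 = \sqrt{4} \cdot 1 = 2 \cdot 1 = 2$)
$\frac{1}{z} = \frac{1}{2}$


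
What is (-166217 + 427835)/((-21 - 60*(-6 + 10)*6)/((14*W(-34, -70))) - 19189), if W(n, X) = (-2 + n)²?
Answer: -1582265664/116055559 ≈ -13.634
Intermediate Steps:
(-166217 + 427835)/((-21 - 60*(-6 + 10)*6)/((14*W(-34, -70))) - 19189) = (-166217 + 427835)/((-21 - 60*(-6 + 10)*6)/((14*(-2 - 34)²)) - 19189) = 261618/((-21 - 240*6)/((14*(-36)²)) - 19189) = 261618/((-21 - 60*24)/((14*1296)) - 19189) = 261618/((-21 - 1440)/18144 - 19189) = 261618/(-1461*1/18144 - 19189) = 261618/(-487/6048 - 19189) = 261618/(-116055559/6048) = 261618*(-6048/116055559) = -1582265664/116055559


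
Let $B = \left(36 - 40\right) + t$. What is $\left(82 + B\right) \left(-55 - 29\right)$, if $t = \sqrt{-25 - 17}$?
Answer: $-6552 - 84 i \sqrt{42} \approx -6552.0 - 544.38 i$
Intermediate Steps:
$t = i \sqrt{42}$ ($t = \sqrt{-42} = i \sqrt{42} \approx 6.4807 i$)
$B = -4 + i \sqrt{42}$ ($B = \left(36 - 40\right) + i \sqrt{42} = -4 + i \sqrt{42} \approx -4.0 + 6.4807 i$)
$\left(82 + B\right) \left(-55 - 29\right) = \left(82 - \left(4 - i \sqrt{42}\right)\right) \left(-55 - 29\right) = \left(78 + i \sqrt{42}\right) \left(-84\right) = -6552 - 84 i \sqrt{42}$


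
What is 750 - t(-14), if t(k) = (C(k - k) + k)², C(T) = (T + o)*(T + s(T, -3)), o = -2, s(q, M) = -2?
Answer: 650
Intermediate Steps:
C(T) = (-2 + T)² (C(T) = (T - 2)*(T - 2) = (-2 + T)*(-2 + T) = (-2 + T)²)
t(k) = (4 + k)² (t(k) = ((4 + (k - k)² - 4*(k - k)) + k)² = ((4 + 0² - 4*0) + k)² = ((4 + 0 + 0) + k)² = (4 + k)²)
750 - t(-14) = 750 - (4 - 14)² = 750 - 1*(-10)² = 750 - 1*100 = 750 - 100 = 650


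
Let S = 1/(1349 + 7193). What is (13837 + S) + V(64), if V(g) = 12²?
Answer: 119425703/8542 ≈ 13981.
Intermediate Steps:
V(g) = 144
S = 1/8542 ≈ 0.00011707
(13837 + S) + V(64) = (13837 + 1/8542) + 144 = 118195655/8542 + 144 = 119425703/8542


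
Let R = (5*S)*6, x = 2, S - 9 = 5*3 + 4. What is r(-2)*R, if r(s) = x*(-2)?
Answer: -3360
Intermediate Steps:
S = 28 (S = 9 + (5*3 + 4) = 9 + (15 + 4) = 9 + 19 = 28)
r(s) = -4 (r(s) = 2*(-2) = -4)
R = 840 (R = (5*28)*6 = 140*6 = 840)
r(-2)*R = -4*840 = -3360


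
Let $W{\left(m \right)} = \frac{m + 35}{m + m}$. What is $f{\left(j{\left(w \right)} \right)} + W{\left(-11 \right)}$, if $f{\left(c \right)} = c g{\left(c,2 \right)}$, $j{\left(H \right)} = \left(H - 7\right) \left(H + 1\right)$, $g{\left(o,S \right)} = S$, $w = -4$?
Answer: $\frac{714}{11} \approx 64.909$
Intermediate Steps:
$j{\left(H \right)} = \left(1 + H\right) \left(-7 + H\right)$ ($j{\left(H \right)} = \left(-7 + H\right) \left(1 + H\right) = \left(1 + H\right) \left(-7 + H\right)$)
$W{\left(m \right)} = \frac{35 + m}{2 m}$
$f{\left(c \right)} = 2 c$ ($f{\left(c \right)} = c 2 = 2 c$)
$f{\left(j{\left(w \right)} \right)} + W{\left(-11 \right)} = 2 \left(-7 + \left(-4\right)^{2} - -24\right) + \frac{35 - 11}{2 \left(-11\right)} = 2 \left(-7 + 16 + 24\right) + \frac{1}{2} \left(- \frac{1}{11}\right) 24 = 2 \cdot 33 - \frac{12}{11} = 66 - \frac{12}{11} = \frac{714}{11}$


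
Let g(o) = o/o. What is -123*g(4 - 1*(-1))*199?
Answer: -24477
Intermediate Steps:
g(o) = 1
-123*g(4 - 1*(-1))*199 = -123*1*199 = -123*199 = -24477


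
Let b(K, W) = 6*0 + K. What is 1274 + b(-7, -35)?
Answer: 1267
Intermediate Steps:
b(K, W) = K (b(K, W) = 0 + K = K)
1274 + b(-7, -35) = 1274 - 7 = 1267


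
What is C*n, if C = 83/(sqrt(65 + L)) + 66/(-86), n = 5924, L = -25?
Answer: -195492/43 + 122923*sqrt(10)/5 ≈ 73197.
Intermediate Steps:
C = -33/43 + 83*sqrt(10)/20 (C = 83/(sqrt(65 - 25)) + 66/(-86) = 83/(sqrt(40)) + 66*(-1/86) = 83/((2*sqrt(10))) - 33/43 = 83*(sqrt(10)/20) - 33/43 = 83*sqrt(10)/20 - 33/43 = -33/43 + 83*sqrt(10)/20 ≈ 12.356)
C*n = (-33/43 + 83*sqrt(10)/20)*5924 = -195492/43 + 122923*sqrt(10)/5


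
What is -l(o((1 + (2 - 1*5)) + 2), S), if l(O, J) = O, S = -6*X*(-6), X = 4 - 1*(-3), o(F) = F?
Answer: 0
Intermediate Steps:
X = 7 (X = 4 + 3 = 7)
S = 252 (S = -6*7*(-6) = -42*(-6) = 252)
-l(o((1 + (2 - 1*5)) + 2), S) = -((1 + (2 - 1*5)) + 2) = -((1 + (2 - 5)) + 2) = -((1 - 3) + 2) = -(-2 + 2) = -1*0 = 0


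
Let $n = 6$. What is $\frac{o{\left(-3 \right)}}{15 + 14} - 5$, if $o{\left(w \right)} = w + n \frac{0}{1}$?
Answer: $- \frac{148}{29} \approx -5.1034$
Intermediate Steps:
$o{\left(w \right)} = w$ ($o{\left(w \right)} = w + 6 \cdot \frac{0}{1} = w + 6 \cdot 0 \cdot 1 = w + 6 \cdot 0 = w + 0 = w$)
$\frac{o{\left(-3 \right)}}{15 + 14} - 5 = - \frac{3}{15 + 14} - 5 = - \frac{3}{29} - 5 = - \frac{148}{29}$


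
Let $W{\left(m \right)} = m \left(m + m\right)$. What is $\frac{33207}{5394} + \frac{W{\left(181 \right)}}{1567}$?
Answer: $\frac{135153679}{2817466} \approx 47.97$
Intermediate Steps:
$W{\left(m \right)} = 2 m^{2}$ ($W{\left(m \right)} = m 2 m = 2 m^{2}$)
$\frac{33207}{5394} + \frac{W{\left(181 \right)}}{1567} = \frac{33207}{5394} + \frac{2 \cdot 181^{2}}{1567} = 33207 \cdot \frac{1}{5394} + 2 \cdot 32761 \cdot \frac{1}{1567} = \frac{11069}{1798} + 65522 \cdot \frac{1}{1567} = \frac{11069}{1798} + \frac{65522}{1567} = \frac{135153679}{2817466}$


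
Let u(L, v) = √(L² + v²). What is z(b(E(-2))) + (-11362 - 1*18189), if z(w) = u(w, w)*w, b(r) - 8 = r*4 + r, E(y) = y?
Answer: -29551 - 4*√2 ≈ -29557.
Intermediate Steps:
b(r) = 8 + 5*r (b(r) = 8 + (r*4 + r) = 8 + (4*r + r) = 8 + 5*r)
z(w) = w*√2*√(w²) (z(w) = √(w² + w²)*w = √(2*w²)*w = (√2*√(w²))*w = w*√2*√(w²))
z(b(E(-2))) + (-11362 - 1*18189) = (8 + 5*(-2))*√2*√((8 + 5*(-2))²) + (-11362 - 1*18189) = (8 - 10)*√2*√((8 - 10)²) + (-11362 - 18189) = -2*√2*√((-2)²) - 29551 = -2*√2*√4 - 29551 = -2*√2*2 - 29551 = -4*√2 - 29551 = -29551 - 4*√2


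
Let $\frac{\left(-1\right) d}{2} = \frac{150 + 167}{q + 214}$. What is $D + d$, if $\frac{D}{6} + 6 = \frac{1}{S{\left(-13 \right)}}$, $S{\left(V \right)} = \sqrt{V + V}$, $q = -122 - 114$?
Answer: $- \frac{79}{11} - \frac{3 i \sqrt{26}}{13} \approx -7.1818 - 1.1767 i$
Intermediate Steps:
$q = -236$ ($q = -122 - 114 = -236$)
$S{\left(V \right)} = \sqrt{2} \sqrt{V}$ ($S{\left(V \right)} = \sqrt{2 V} = \sqrt{2} \sqrt{V}$)
$D = -36 - \frac{3 i \sqrt{26}}{13}$ ($D = -36 + \frac{6}{\sqrt{2} \sqrt{-13}} = -36 + \frac{6}{\sqrt{2} i \sqrt{13}} = -36 + \frac{6}{i \sqrt{26}} = -36 + 6 \left(- \frac{i \sqrt{26}}{26}\right) = -36 - \frac{3 i \sqrt{26}}{13} \approx -36.0 - 1.1767 i$)
$d = \frac{317}{11}$ ($d = - 2 \frac{150 + 167}{-236 + 214} = - 2 \frac{317}{-22} = - 2 \cdot 317 \left(- \frac{1}{22}\right) = \left(-2\right) \left(- \frac{317}{22}\right) = \frac{317}{11} \approx 28.818$)
$D + d = \left(-36 - \frac{3 i \sqrt{26}}{13}\right) + \frac{317}{11} = - \frac{79}{11} - \frac{3 i \sqrt{26}}{13}$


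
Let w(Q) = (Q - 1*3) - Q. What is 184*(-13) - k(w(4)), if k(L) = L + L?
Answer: -2386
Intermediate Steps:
w(Q) = -3 (w(Q) = (Q - 3) - Q = (-3 + Q) - Q = -3)
k(L) = 2*L
184*(-13) - k(w(4)) = 184*(-13) - 2*(-3) = -2392 - 1*(-6) = -2392 + 6 = -2386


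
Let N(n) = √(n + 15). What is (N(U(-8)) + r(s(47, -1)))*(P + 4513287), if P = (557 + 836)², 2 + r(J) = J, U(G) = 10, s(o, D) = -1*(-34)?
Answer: 238788232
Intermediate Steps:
s(o, D) = 34
r(J) = -2 + J
P = 1940449 (P = 1393² = 1940449)
N(n) = √(15 + n)
(N(U(-8)) + r(s(47, -1)))*(P + 4513287) = (√(15 + 10) + (-2 + 34))*(1940449 + 4513287) = (√25 + 32)*6453736 = (5 + 32)*6453736 = 37*6453736 = 238788232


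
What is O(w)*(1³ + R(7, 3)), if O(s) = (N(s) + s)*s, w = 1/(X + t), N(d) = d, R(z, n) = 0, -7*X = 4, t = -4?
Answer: 49/512 ≈ 0.095703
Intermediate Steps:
X = -4/7 (X = -⅐*4 = -4/7 ≈ -0.57143)
w = -7/32 (w = 1/(-4/7 - 4) = 1/(-32/7) = -7/32 ≈ -0.21875)
O(s) = 2*s² (O(s) = (s + s)*s = (2*s)*s = 2*s²)
O(w)*(1³ + R(7, 3)) = (2*(-7/32)²)*(1³ + 0) = (2*(49/1024))*(1 + 0) = (49/512)*1 = 49/512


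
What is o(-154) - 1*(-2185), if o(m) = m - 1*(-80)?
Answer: 2111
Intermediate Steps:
o(m) = 80 + m (o(m) = m + 80 = 80 + m)
o(-154) - 1*(-2185) = (80 - 154) - 1*(-2185) = -74 + 2185 = 2111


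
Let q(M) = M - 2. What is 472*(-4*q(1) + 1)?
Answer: 2360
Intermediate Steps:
q(M) = -2 + M
472*(-4*q(1) + 1) = 472*(-4*(-2 + 1) + 1) = 472*(-4*(-1) + 1) = 472*(4 + 1) = 472*5 = 2360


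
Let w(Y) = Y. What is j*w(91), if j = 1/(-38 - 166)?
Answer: -91/204 ≈ -0.44608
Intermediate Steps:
j = -1/204 (j = 1/(-204) = -1/204 ≈ -0.0049020)
j*w(91) = -1/204*91 = -91/204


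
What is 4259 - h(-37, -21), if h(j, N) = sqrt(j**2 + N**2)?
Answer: 4259 - sqrt(1810) ≈ 4216.5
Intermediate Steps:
h(j, N) = sqrt(N**2 + j**2)
4259 - h(-37, -21) = 4259 - sqrt((-21)**2 + (-37)**2) = 4259 - sqrt(441 + 1369) = 4259 - sqrt(1810)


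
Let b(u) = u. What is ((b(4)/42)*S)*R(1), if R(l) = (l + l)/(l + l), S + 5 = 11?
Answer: 4/7 ≈ 0.57143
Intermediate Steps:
S = 6 (S = -5 + 11 = 6)
R(l) = 1 (R(l) = (2*l)/((2*l)) = (2*l)*(1/(2*l)) = 1)
((b(4)/42)*S)*R(1) = ((4/42)*6)*1 = ((4*(1/42))*6)*1 = ((2/21)*6)*1 = (4/7)*1 = 4/7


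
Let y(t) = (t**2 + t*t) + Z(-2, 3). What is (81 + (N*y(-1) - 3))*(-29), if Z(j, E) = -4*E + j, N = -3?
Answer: -3306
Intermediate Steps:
Z(j, E) = j - 4*E
y(t) = -14 + 2*t**2 (y(t) = (t**2 + t*t) + (-2 - 4*3) = (t**2 + t**2) + (-2 - 12) = 2*t**2 - 14 = -14 + 2*t**2)
(81 + (N*y(-1) - 3))*(-29) = (81 + (-3*(-14 + 2*(-1)**2) - 3))*(-29) = (81 + (-3*(-14 + 2*1) - 3))*(-29) = (81 + (-3*(-14 + 2) - 3))*(-29) = (81 + (-3*(-12) - 3))*(-29) = (81 + (36 - 3))*(-29) = (81 + 33)*(-29) = 114*(-29) = -3306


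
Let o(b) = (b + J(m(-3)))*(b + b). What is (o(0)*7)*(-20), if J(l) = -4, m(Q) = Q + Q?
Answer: 0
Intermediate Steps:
m(Q) = 2*Q
o(b) = 2*b*(-4 + b) (o(b) = (b - 4)*(b + b) = (-4 + b)*(2*b) = 2*b*(-4 + b))
(o(0)*7)*(-20) = ((2*0*(-4 + 0))*7)*(-20) = ((2*0*(-4))*7)*(-20) = (0*7)*(-20) = 0*(-20) = 0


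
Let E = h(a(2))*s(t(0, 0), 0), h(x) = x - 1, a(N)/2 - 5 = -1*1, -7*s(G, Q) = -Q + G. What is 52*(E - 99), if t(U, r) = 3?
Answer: -5304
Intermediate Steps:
s(G, Q) = -G/7 + Q/7 (s(G, Q) = -(-Q + G)/7 = -(G - Q)/7 = -G/7 + Q/7)
a(N) = 8 (a(N) = 10 + 2*(-1*1) = 10 + 2*(-1) = 10 - 2 = 8)
h(x) = -1 + x
E = -3 (E = (-1 + 8)*(-⅐*3 + (⅐)*0) = 7*(-3/7 + 0) = 7*(-3/7) = -3)
52*(E - 99) = 52*(-3 - 99) = 52*(-102) = -5304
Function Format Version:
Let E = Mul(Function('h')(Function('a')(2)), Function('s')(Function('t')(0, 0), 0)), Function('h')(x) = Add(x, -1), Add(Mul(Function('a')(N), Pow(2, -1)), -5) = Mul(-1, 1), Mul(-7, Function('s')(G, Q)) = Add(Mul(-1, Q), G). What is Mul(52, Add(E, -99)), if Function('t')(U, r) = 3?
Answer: -5304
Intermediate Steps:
Function('s')(G, Q) = Add(Mul(Rational(-1, 7), G), Mul(Rational(1, 7), Q)) (Function('s')(G, Q) = Mul(Rational(-1, 7), Add(Mul(-1, Q), G)) = Mul(Rational(-1, 7), Add(G, Mul(-1, Q))) = Add(Mul(Rational(-1, 7), G), Mul(Rational(1, 7), Q)))
Function('a')(N) = 8 (Function('a')(N) = Add(10, Mul(2, Mul(-1, 1))) = Add(10, Mul(2, -1)) = Add(10, -2) = 8)
Function('h')(x) = Add(-1, x)
E = -3 (E = Mul(Add(-1, 8), Add(Mul(Rational(-1, 7), 3), Mul(Rational(1, 7), 0))) = Mul(7, Add(Rational(-3, 7), 0)) = Mul(7, Rational(-3, 7)) = -3)
Mul(52, Add(E, -99)) = Mul(52, Add(-3, -99)) = Mul(52, -102) = -5304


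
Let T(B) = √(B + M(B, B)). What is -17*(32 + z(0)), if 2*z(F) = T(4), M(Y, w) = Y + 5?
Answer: -544 - 17*√13/2 ≈ -574.65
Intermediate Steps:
M(Y, w) = 5 + Y
T(B) = √(5 + 2*B) (T(B) = √(B + (5 + B)) = √(5 + 2*B))
z(F) = √13/2 (z(F) = √(5 + 2*4)/2 = √(5 + 8)/2 = √13/2)
-17*(32 + z(0)) = -17*(32 + √13/2) = -544 - 17*√13/2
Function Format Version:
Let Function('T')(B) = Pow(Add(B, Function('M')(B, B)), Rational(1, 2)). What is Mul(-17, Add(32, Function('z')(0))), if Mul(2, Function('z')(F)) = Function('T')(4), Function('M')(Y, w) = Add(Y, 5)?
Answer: Add(-544, Mul(Rational(-17, 2), Pow(13, Rational(1, 2)))) ≈ -574.65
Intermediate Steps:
Function('M')(Y, w) = Add(5, Y)
Function('T')(B) = Pow(Add(5, Mul(2, B)), Rational(1, 2)) (Function('T')(B) = Pow(Add(B, Add(5, B)), Rational(1, 2)) = Pow(Add(5, Mul(2, B)), Rational(1, 2)))
Function('z')(F) = Mul(Rational(1, 2), Pow(13, Rational(1, 2))) (Function('z')(F) = Mul(Rational(1, 2), Pow(Add(5, Mul(2, 4)), Rational(1, 2))) = Mul(Rational(1, 2), Pow(Add(5, 8), Rational(1, 2))) = Mul(Rational(1, 2), Pow(13, Rational(1, 2))))
Mul(-17, Add(32, Function('z')(0))) = Mul(-17, Add(32, Mul(Rational(1, 2), Pow(13, Rational(1, 2))))) = Add(-544, Mul(Rational(-17, 2), Pow(13, Rational(1, 2))))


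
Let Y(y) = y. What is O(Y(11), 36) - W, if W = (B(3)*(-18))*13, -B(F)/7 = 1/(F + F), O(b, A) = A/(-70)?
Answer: -9573/35 ≈ -273.51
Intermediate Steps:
O(b, A) = -A/70 (O(b, A) = A*(-1/70) = -A/70)
B(F) = -7/(2*F) (B(F) = -7/(F + F) = -7*1/(2*F) = -7/(2*F))
W = 273 (W = (-7/2/3*(-18))*13 = (-7/2*⅓*(-18))*13 = -7/6*(-18)*13 = 21*13 = 273)
O(Y(11), 36) - W = -1/70*36 - 1*273 = -18/35 - 273 = -9573/35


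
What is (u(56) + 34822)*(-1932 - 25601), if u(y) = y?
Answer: -960295974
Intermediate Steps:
(u(56) + 34822)*(-1932 - 25601) = (56 + 34822)*(-1932 - 25601) = 34878*(-27533) = -960295974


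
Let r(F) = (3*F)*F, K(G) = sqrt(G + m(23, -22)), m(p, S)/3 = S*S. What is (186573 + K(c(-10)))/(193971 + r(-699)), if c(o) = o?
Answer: 62191/553258 + sqrt(1442)/1659774 ≈ 0.11243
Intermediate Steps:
m(p, S) = 3*S**2 (m(p, S) = 3*(S*S) = 3*S**2)
K(G) = sqrt(1452 + G) (K(G) = sqrt(G + 3*(-22)**2) = sqrt(G + 3*484) = sqrt(G + 1452) = sqrt(1452 + G))
r(F) = 3*F**2
(186573 + K(c(-10)))/(193971 + r(-699)) = (186573 + sqrt(1452 - 10))/(193971 + 3*(-699)**2) = (186573 + sqrt(1442))/(193971 + 3*488601) = (186573 + sqrt(1442))/(193971 + 1465803) = (186573 + sqrt(1442))/1659774 = (186573 + sqrt(1442))*(1/1659774) = 62191/553258 + sqrt(1442)/1659774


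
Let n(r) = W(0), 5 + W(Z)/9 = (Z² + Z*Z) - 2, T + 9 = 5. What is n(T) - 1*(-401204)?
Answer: 401141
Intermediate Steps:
T = -4 (T = -9 + 5 = -4)
W(Z) = -63 + 18*Z² (W(Z) = -45 + 9*((Z² + Z*Z) - 2) = -45 + 9*((Z² + Z²) - 2) = -45 + 9*(2*Z² - 2) = -45 + 9*(-2 + 2*Z²) = -45 + (-18 + 18*Z²) = -63 + 18*Z²)
n(r) = -63 (n(r) = -63 + 18*0² = -63 + 18*0 = -63 + 0 = -63)
n(T) - 1*(-401204) = -63 - 1*(-401204) = -63 + 401204 = 401141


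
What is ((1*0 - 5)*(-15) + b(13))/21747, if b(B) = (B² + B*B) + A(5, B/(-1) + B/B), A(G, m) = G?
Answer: 38/1977 ≈ 0.019221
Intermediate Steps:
b(B) = 5 + 2*B² (b(B) = (B² + B*B) + 5 = (B² + B²) + 5 = 2*B² + 5 = 5 + 2*B²)
((1*0 - 5)*(-15) + b(13))/21747 = ((1*0 - 5)*(-15) + (5 + 2*13²))/21747 = ((0 - 5)*(-15) + (5 + 2*169))*(1/21747) = (-5*(-15) + (5 + 338))*(1/21747) = (75 + 343)*(1/21747) = 418*(1/21747) = 38/1977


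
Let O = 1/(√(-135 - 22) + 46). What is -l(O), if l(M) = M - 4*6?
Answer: 54506/2273 + I*√157/2273 ≈ 23.98 + 0.0055125*I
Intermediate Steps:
O = 1/(46 + I*√157) (O = 1/(√(-157) + 46) = 1/(I*√157 + 46) = 1/(46 + I*√157) ≈ 0.020238 - 0.0055125*I)
l(M) = -24 + M (l(M) = M - 24 = -24 + M)
-l(O) = -(-24 + (46/2273 - I*√157/2273)) = -(-54506/2273 - I*√157/2273) = 54506/2273 + I*√157/2273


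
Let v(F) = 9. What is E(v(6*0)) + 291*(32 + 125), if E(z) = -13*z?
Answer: 45570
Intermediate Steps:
E(v(6*0)) + 291*(32 + 125) = -13*9 + 291*(32 + 125) = -117 + 291*157 = -117 + 45687 = 45570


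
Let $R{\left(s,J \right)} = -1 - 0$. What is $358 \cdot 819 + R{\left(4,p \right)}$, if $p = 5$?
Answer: $293201$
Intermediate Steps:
$R{\left(s,J \right)} = -1$ ($R{\left(s,J \right)} = -1 + 0 = -1$)
$358 \cdot 819 + R{\left(4,p \right)} = 358 \cdot 819 - 1 = 293202 - 1 = 293201$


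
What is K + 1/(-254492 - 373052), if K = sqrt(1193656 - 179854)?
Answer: -1/627544 + sqrt(1013802) ≈ 1006.9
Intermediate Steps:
K = sqrt(1013802) ≈ 1006.9
K + 1/(-254492 - 373052) = sqrt(1013802) + 1/(-254492 - 373052) = sqrt(1013802) + 1/(-627544) = sqrt(1013802) - 1/627544 = -1/627544 + sqrt(1013802)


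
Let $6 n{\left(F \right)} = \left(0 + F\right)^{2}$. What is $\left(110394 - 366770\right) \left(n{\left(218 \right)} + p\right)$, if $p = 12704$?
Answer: $- \frac{15863008624}{3} \approx -5.2877 \cdot 10^{9}$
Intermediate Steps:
$n{\left(F \right)} = \frac{F^{2}}{6}$ ($n{\left(F \right)} = \frac{\left(0 + F\right)^{2}}{6} = \frac{F^{2}}{6}$)
$\left(110394 - 366770\right) \left(n{\left(218 \right)} + p\right) = \left(110394 - 366770\right) \left(\frac{218^{2}}{6} + 12704\right) = - 256376 \left(\frac{1}{6} \cdot 47524 + 12704\right) = - 256376 \left(\frac{23762}{3} + 12704\right) = \left(-256376\right) \frac{61874}{3} = - \frac{15863008624}{3}$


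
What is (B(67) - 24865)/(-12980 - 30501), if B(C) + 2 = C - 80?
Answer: 24880/43481 ≈ 0.57220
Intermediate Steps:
B(C) = -82 + C (B(C) = -2 + (C - 80) = -2 + (-80 + C) = -82 + C)
(B(67) - 24865)/(-12980 - 30501) = ((-82 + 67) - 24865)/(-12980 - 30501) = (-15 - 24865)/(-43481) = -24880*(-1/43481) = 24880/43481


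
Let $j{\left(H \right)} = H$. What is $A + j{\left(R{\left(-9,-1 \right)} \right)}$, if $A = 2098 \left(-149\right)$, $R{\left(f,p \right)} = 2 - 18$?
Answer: $-312618$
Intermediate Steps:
$R{\left(f,p \right)} = -16$
$A = -312602$
$A + j{\left(R{\left(-9,-1 \right)} \right)} = -312602 - 16 = -312618$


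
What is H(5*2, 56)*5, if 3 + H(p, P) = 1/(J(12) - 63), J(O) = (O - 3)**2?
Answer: -265/18 ≈ -14.722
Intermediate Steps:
J(O) = (-3 + O)**2
H(p, P) = -53/18 (H(p, P) = -3 + 1/((-3 + 12)**2 - 63) = -3 + 1/(9**2 - 63) = -3 + 1/(81 - 63) = -3 + 1/18 = -53/18)
H(5*2, 56)*5 = -53/18*5 = -265/18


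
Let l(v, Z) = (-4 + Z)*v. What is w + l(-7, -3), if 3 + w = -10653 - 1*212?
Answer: -10819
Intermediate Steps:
l(v, Z) = v*(-4 + Z)
w = -10868 (w = -3 + (-10653 - 1*212) = -3 + (-10653 - 212) = -3 - 10865 = -10868)
w + l(-7, -3) = -10868 - 7*(-4 - 3) = -10868 - 7*(-7) = -10868 + 49 = -10819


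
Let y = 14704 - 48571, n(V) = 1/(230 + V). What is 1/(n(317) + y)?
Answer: -547/18525248 ≈ -2.9527e-5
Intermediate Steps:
y = -33867
1/(n(317) + y) = 1/(1/(230 + 317) - 33867) = 1/(1/547 - 33867) = 1/(-18525248/547) = -547/18525248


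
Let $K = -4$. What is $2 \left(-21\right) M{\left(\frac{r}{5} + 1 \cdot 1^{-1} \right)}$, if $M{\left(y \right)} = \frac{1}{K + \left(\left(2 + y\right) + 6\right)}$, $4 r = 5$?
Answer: $-8$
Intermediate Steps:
$r = \frac{5}{4}$ ($r = \frac{1}{4} \cdot 5 = \frac{5}{4} \approx 1.25$)
$M{\left(y \right)} = \frac{1}{4 + y}$ ($M{\left(y \right)} = \frac{1}{-4 + \left(\left(2 + y\right) + 6\right)} = \frac{1}{-4 + \left(8 + y\right)} = \frac{1}{4 + y}$)
$2 \left(-21\right) M{\left(\frac{r}{5} + 1 \cdot 1^{-1} \right)} = \frac{2 \left(-21\right)}{4 + \left(\frac{5}{4 \cdot 5} + 1 \cdot 1^{-1}\right)} = - \frac{42}{4 + \left(\frac{5}{4} \cdot \frac{1}{5} + 1 \cdot 1\right)} = - \frac{42}{4 + \left(\frac{1}{4} + 1\right)} = - \frac{42}{4 + \frac{5}{4}} = - \frac{42}{\frac{21}{4}} = \left(-42\right) \frac{4}{21} = -8$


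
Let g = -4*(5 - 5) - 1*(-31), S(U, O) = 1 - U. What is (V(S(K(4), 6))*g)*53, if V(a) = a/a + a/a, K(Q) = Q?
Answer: 3286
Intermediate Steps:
g = 31 (g = -4*0 + 31 = 0 + 31 = 31)
V(a) = 2 (V(a) = 1 + 1 = 2)
(V(S(K(4), 6))*g)*53 = (2*31)*53 = 62*53 = 3286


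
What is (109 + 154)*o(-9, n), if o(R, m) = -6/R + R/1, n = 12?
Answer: -6575/3 ≈ -2191.7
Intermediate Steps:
o(R, m) = R - 6/R (o(R, m) = -6/R + R*1 = -6/R + R = R - 6/R)
(109 + 154)*o(-9, n) = (109 + 154)*(-9 - 6/(-9)) = 263*(-9 - 6*(-⅑)) = 263*(-9 + ⅔) = 263*(-25/3) = -6575/3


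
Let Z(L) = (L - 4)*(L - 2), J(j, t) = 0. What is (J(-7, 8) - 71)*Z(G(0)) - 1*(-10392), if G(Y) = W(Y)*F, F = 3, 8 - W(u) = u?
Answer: -20848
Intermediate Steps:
W(u) = 8 - u
G(Y) = 24 - 3*Y (G(Y) = (8 - Y)*3 = 24 - 3*Y)
Z(L) = (-4 + L)*(-2 + L)
(J(-7, 8) - 71)*Z(G(0)) - 1*(-10392) = (0 - 71)*(8 + (24 - 3*0)² - 6*(24 - 3*0)) - 1*(-10392) = -71*(8 + (24 + 0)² - 6*(24 + 0)) + 10392 = -71*(8 + 24² - 6*24) + 10392 = -71*(8 + 576 - 144) + 10392 = -71*440 + 10392 = -31240 + 10392 = -20848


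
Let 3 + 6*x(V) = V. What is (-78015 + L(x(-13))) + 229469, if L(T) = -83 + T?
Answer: 454105/3 ≈ 1.5137e+5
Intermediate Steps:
x(V) = -½ + V/6
(-78015 + L(x(-13))) + 229469 = (-78015 + (-83 + (-½ + (⅙)*(-13)))) + 229469 = (-78015 + (-83 + (-½ - 13/6))) + 229469 = (-78015 + (-83 - 8/3)) + 229469 = (-78015 - 257/3) + 229469 = -234302/3 + 229469 = 454105/3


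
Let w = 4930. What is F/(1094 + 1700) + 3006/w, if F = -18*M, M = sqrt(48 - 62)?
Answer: 1503/2465 - 9*I*sqrt(14)/1397 ≈ 0.60974 - 0.024105*I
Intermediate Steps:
M = I*sqrt(14) (M = sqrt(-14) = I*sqrt(14) ≈ 3.7417*I)
F = -18*I*sqrt(14) ≈ -67.35*I
F/(1094 + 1700) + 3006/w = (-18*I*sqrt(14))/(1094 + 1700) + 3006/4930 = -18*I*sqrt(14)/2794 + 3006*(1/4930) = -18*I*sqrt(14)*(1/2794) + 1503/2465 = -9*I*sqrt(14)/1397 + 1503/2465 = 1503/2465 - 9*I*sqrt(14)/1397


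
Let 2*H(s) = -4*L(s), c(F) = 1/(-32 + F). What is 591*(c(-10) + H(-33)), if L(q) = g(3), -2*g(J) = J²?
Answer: 74269/14 ≈ 5304.9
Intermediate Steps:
g(J) = -J²/2
L(q) = -9/2 (L(q) = -½*3² = -½*9 = -9/2)
H(s) = 9 (H(s) = (-4*(-9/2))/2 = (½)*18 = 9)
591*(c(-10) + H(-33)) = 591*(1/(-32 - 10) + 9) = 591*(1/(-42) + 9) = 591*(-1/42 + 9) = 591*(377/42) = 74269/14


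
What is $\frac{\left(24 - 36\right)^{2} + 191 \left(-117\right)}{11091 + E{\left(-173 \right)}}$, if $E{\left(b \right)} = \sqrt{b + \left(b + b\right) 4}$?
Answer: $- \frac{9120499}{4555994} + \frac{2467 i \sqrt{173}}{4555994} \approx -2.0019 + 0.0071221 i$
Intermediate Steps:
$E{\left(b \right)} = 3 \sqrt{b}$ ($E{\left(b \right)} = \sqrt{b + 2 b 4} = \sqrt{b + 8 b} = \sqrt{9 b} = 3 \sqrt{b}$)
$\frac{\left(24 - 36\right)^{2} + 191 \left(-117\right)}{11091 + E{\left(-173 \right)}} = \frac{\left(24 - 36\right)^{2} + 191 \left(-117\right)}{11091 + 3 \sqrt{-173}} = \frac{\left(-12\right)^{2} - 22347}{11091 + 3 i \sqrt{173}} = \frac{144 - 22347}{11091 + 3 i \sqrt{173}} = - \frac{22203}{11091 + 3 i \sqrt{173}}$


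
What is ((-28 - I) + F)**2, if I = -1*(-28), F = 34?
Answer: 484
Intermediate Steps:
I = 28
((-28 - I) + F)**2 = ((-28 - 1*28) + 34)**2 = ((-28 - 28) + 34)**2 = (-56 + 34)**2 = (-22)**2 = 484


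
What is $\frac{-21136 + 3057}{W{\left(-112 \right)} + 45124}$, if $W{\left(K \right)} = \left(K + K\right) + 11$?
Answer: $- \frac{18079}{44911} \approx -0.40255$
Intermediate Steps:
$W{\left(K \right)} = 11 + 2 K$ ($W{\left(K \right)} = 2 K + 11 = 11 + 2 K$)
$\frac{-21136 + 3057}{W{\left(-112 \right)} + 45124} = \frac{-21136 + 3057}{\left(11 + 2 \left(-112\right)\right) + 45124} = - \frac{18079}{\left(11 - 224\right) + 45124} = - \frac{18079}{-213 + 45124} = - \frac{18079}{44911}$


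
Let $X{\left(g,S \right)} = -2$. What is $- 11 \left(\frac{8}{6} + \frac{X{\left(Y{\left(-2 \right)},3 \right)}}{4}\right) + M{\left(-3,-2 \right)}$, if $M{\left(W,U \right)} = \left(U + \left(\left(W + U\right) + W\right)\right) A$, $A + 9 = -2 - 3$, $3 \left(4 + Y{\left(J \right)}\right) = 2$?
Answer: $\frac{785}{6} \approx 130.83$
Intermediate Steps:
$Y{\left(J \right)} = - \frac{10}{3}$ ($Y{\left(J \right)} = -4 + \frac{1}{3} \cdot 2 = -4 + \frac{2}{3} = - \frac{10}{3}$)
$A = -14$ ($A = -9 - 5 = -14$)
$M{\left(W,U \right)} = - 28 U - 28 W$ ($M{\left(W,U \right)} = \left(U + \left(\left(W + U\right) + W\right)\right) \left(-14\right) = \left(U + \left(\left(U + W\right) + W\right)\right) \left(-14\right) = \left(U + \left(U + 2 W\right)\right) \left(-14\right) = \left(2 U + 2 W\right) \left(-14\right) = - 28 U - 28 W$)
$- 11 \left(\frac{8}{6} + \frac{X{\left(Y{\left(-2 \right)},3 \right)}}{4}\right) + M{\left(-3,-2 \right)} = - 11 \left(\frac{8}{6} - \frac{2}{4}\right) - -140 = - 11 \left(8 \cdot \frac{1}{6} - \frac{1}{2}\right) + \left(56 + 84\right) = - 11 \left(\frac{4}{3} - \frac{1}{2}\right) + 140 = \left(-11\right) \frac{5}{6} + 140 = - \frac{55}{6} + 140 = \frac{785}{6}$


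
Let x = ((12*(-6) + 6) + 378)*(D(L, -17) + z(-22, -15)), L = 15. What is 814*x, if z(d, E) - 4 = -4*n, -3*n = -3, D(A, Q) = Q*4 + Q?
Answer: -21587280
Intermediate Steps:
D(A, Q) = 5*Q (D(A, Q) = 4*Q + Q = 5*Q)
n = 1 (n = -1/3*(-3) = 1)
z(d, E) = 0 (z(d, E) = 4 - 4*1 = 4 - 4 = 0)
x = -26520 (x = ((12*(-6) + 6) + 378)*(5*(-17) + 0) = ((-72 + 6) + 378)*(-85 + 0) = (-66 + 378)*(-85) = 312*(-85) = -26520)
814*x = 814*(-26520) = -21587280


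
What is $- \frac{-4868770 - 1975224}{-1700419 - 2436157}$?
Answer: $- \frac{3421997}{2068288} \approx -1.6545$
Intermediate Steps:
$- \frac{-4868770 - 1975224}{-1700419 - 2436157} = - \frac{-6843994}{-4136576} = - \frac{\left(-6843994\right) \left(-1\right)}{4136576} = \left(-1\right) \frac{3421997}{2068288} = - \frac{3421997}{2068288}$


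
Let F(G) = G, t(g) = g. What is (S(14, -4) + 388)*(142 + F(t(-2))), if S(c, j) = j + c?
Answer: 55720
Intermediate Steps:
S(c, j) = c + j
(S(14, -4) + 388)*(142 + F(t(-2))) = ((14 - 4) + 388)*(142 - 2) = (10 + 388)*140 = 398*140 = 55720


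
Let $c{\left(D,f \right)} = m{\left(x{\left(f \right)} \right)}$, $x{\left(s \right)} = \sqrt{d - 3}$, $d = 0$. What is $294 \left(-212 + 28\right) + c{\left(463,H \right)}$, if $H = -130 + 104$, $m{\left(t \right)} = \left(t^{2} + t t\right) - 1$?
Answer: $-54103$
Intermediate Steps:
$x{\left(s \right)} = i \sqrt{3}$ ($x{\left(s \right)} = \sqrt{0 - 3} = \sqrt{-3} = i \sqrt{3}$)
$m{\left(t \right)} = -1 + 2 t^{2}$ ($m{\left(t \right)} = \left(t^{2} + t^{2}\right) - 1 = 2 t^{2} - 1 = -1 + 2 t^{2}$)
$H = -26$
$c{\left(D,f \right)} = -7$ ($c{\left(D,f \right)} = -1 + 2 \left(i \sqrt{3}\right)^{2} = -1 + 2 \left(-3\right) = -1 - 6 = -7$)
$294 \left(-212 + 28\right) + c{\left(463,H \right)} = 294 \left(-212 + 28\right) - 7 = 294 \left(-184\right) - 7 = -54096 - 7 = -54103$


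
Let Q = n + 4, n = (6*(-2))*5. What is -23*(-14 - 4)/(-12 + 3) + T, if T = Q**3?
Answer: -175662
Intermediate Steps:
n = -60 (n = -12*5 = -60)
Q = -56 (Q = -60 + 4 = -56)
T = -175616 (T = (-56)**3 = -175616)
-23*(-14 - 4)/(-12 + 3) + T = -23*(-14 - 4)/(-12 + 3) - 175616 = -(-414)/(-9) - 175616 = -(-414)*(-1)/9 - 175616 = -23*2 - 175616 = -46 - 175616 = -175662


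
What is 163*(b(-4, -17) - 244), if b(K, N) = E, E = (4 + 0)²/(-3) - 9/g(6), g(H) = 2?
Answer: -248249/6 ≈ -41375.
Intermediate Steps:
E = -59/6 (E = (4 + 0)²/(-3) - 9/2 = 4²*(-⅓) - 9*½ = 16*(-⅓) - 9/2 = -16/3 - 9/2 = -59/6 ≈ -9.8333)
b(K, N) = -59/6
163*(b(-4, -17) - 244) = 163*(-59/6 - 244) = 163*(-1523/6) = -248249/6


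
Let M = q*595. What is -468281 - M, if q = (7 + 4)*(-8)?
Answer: -415921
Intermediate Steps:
q = -88 (q = 11*(-8) = -88)
M = -52360 (M = -88*595 = -52360)
-468281 - M = -468281 - 1*(-52360) = -468281 + 52360 = -415921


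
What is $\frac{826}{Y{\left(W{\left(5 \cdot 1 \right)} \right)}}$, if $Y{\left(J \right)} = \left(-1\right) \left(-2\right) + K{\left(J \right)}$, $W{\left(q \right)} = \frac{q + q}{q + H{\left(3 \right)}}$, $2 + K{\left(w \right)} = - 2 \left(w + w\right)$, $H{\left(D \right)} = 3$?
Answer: $- \frac{826}{5} \approx -165.2$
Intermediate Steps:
$K{\left(w \right)} = -2 - 4 w$ ($K{\left(w \right)} = -2 - 2 \left(w + w\right) = -2 - 2 \cdot 2 w = -2 - 4 w$)
$W{\left(q \right)} = \frac{2 q}{3 + q}$ ($W{\left(q \right)} = \frac{q + q}{q + 3} = \frac{2 q}{3 + q}$)
$Y{\left(J \right)} = - 4 J$ ($Y{\left(J \right)} = \left(-1\right) \left(-2\right) - \left(2 + 4 J\right) = 2 - \left(2 + 4 J\right) = - 4 J$)
$\frac{826}{Y{\left(W{\left(5 \cdot 1 \right)} \right)}} = \frac{826}{\left(-4\right) \frac{2 \cdot 5 \cdot 1}{3 + 5 \cdot 1}} = \frac{826}{\left(-4\right) 2 \cdot 5 \frac{1}{3 + 5}} = \frac{826}{\left(-4\right) 2 \cdot 5 \cdot \frac{1}{8}} = \frac{826}{\left(-4\right) \frac{5}{4}} = \frac{826}{-5} = 826 \left(- \frac{1}{5}\right) = - \frac{826}{5}$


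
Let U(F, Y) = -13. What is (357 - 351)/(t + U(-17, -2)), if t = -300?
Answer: -6/313 ≈ -0.019169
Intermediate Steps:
(357 - 351)/(t + U(-17, -2)) = (357 - 351)/(-300 - 13) = 6/(-313) = 6*(-1/313) = -6/313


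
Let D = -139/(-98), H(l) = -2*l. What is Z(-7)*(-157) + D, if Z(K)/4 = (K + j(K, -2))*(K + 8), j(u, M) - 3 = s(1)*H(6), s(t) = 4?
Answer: 3200427/98 ≈ 32657.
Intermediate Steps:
j(u, M) = -45 (j(u, M) = 3 + 4*(-2*6) = 3 + 4*(-12) = 3 - 48 = -45)
Z(K) = 4*(-45 + K)*(8 + K) (Z(K) = 4*((K - 45)*(K + 8)) = 4*((-45 + K)*(8 + K)) = 4*(-45 + K)*(8 + K))
D = 139/98 (D = -139*(-1/98) = 139/98 ≈ 1.4184)
Z(-7)*(-157) + D = (-1440 - 148*(-7) + 4*(-7)**2)*(-157) + 139/98 = (-1440 + 1036 + 4*49)*(-157) + 139/98 = (-1440 + 1036 + 196)*(-157) + 139/98 = -208*(-157) + 139/98 = 32656 + 139/98 = 3200427/98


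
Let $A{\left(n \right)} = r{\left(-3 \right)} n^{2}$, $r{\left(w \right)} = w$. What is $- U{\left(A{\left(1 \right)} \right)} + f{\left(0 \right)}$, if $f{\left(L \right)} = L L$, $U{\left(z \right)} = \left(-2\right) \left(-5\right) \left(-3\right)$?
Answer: $30$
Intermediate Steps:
$A{\left(n \right)} = - 3 n^{2}$
$U{\left(z \right)} = -30$ ($U{\left(z \right)} = 10 \left(-3\right) = -30$)
$f{\left(L \right)} = L^{2}$
$- U{\left(A{\left(1 \right)} \right)} + f{\left(0 \right)} = \left(-1\right) \left(-30\right) + 0^{2} = 30 + 0 = 30$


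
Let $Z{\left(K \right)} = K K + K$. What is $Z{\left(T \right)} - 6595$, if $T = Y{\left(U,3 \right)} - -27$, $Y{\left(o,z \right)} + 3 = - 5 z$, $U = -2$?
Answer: $-6505$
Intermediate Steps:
$Y{\left(o,z \right)} = -3 - 5 z$
$T = 9$ ($T = \left(-3 - 15\right) - -27 = \left(-3 - 15\right) + 27 = -18 + 27 = 9$)
$Z{\left(K \right)} = K + K^{2}$ ($Z{\left(K \right)} = K^{2} + K = K + K^{2}$)
$Z{\left(T \right)} - 6595 = 9 \left(1 + 9\right) - 6595 = 9 \cdot 10 - 6595 = 90 - 6595 = -6505$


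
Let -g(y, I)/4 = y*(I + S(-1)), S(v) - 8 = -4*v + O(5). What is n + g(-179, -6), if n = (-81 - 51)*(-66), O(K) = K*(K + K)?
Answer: 48808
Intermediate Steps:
O(K) = 2*K² (O(K) = K*(2*K) = 2*K²)
S(v) = 58 - 4*v (S(v) = 8 + (-4*v + 2*5²) = 8 + (-4*v + 2*25) = 8 + (-4*v + 50) = 8 + (50 - 4*v) = 58 - 4*v)
g(y, I) = -4*y*(62 + I) (g(y, I) = -4*y*(I + (58 - 4*(-1))) = -4*y*(I + (58 + 4)) = -4*y*(I + 62) = -4*y*(62 + I))
n = 8712 (n = -132*(-66) = 8712)
n + g(-179, -6) = 8712 - 4*(-179)*(62 - 6) = 8712 - 4*(-179)*56 = 8712 + 40096 = 48808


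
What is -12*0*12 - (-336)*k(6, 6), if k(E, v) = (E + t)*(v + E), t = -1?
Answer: 20160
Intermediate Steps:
k(E, v) = (-1 + E)*(E + v) (k(E, v) = (E - 1)*(v + E) = (-1 + E)*(E + v))
-12*0*12 - (-336)*k(6, 6) = -12*0*12 - (-336)*(6² - 1*6 - 1*6 + 6*6) = 0*12 - (-336)*(36 - 6 - 6 + 36) = 0 - (-336)*60 = 0 - 1*(-20160) = 0 + 20160 = 20160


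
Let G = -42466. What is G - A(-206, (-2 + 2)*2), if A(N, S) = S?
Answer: -42466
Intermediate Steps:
G - A(-206, (-2 + 2)*2) = -42466 - (-2 + 2)*2 = -42466 - 0*2 = -42466 - 1*0 = -42466 + 0 = -42466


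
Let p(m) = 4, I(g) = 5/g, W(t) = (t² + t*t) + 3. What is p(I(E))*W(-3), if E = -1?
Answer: 84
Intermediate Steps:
W(t) = 3 + 2*t² (W(t) = (t² + t²) + 3 = 2*t² + 3 = 3 + 2*t²)
p(I(E))*W(-3) = 4*(3 + 2*(-3)²) = 4*(3 + 2*9) = 4*(3 + 18) = 4*21 = 84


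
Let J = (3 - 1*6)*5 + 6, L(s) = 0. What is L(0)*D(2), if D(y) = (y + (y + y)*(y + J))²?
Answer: 0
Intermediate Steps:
J = -9 (J = (3 - 6)*5 + 6 = -3*5 + 6 = -15 + 6 = -9)
D(y) = (y + 2*y*(-9 + y))² (D(y) = (y + (y + y)*(y - 9))² = (y + (2*y)*(-9 + y))² = (y + 2*y*(-9 + y))²)
L(0)*D(2) = 0*(2²*(-17 + 2*2)²) = 0*(4*(-17 + 4)²) = 0*(4*(-13)²) = 0*(4*169) = 0*676 = 0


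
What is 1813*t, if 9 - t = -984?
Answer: 1800309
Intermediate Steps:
t = 993 (t = 9 - 1*(-984) = 9 + 984 = 993)
1813*t = 1813*993 = 1800309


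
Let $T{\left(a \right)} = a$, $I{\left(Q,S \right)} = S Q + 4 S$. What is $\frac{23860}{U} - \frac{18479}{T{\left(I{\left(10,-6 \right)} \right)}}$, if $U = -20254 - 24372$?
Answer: $\frac{411319807}{1874292} \approx 219.45$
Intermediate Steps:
$I{\left(Q,S \right)} = 4 S + Q S$ ($I{\left(Q,S \right)} = Q S + 4 S = 4 S + Q S$)
$U = -44626$ ($U = -20254 - 24372 = -44626$)
$\frac{23860}{U} - \frac{18479}{T{\left(I{\left(10,-6 \right)} \right)}} = \frac{23860}{-44626} - \frac{18479}{\left(-6\right) \left(4 + 10\right)} = 23860 \left(- \frac{1}{44626}\right) - \frac{18479}{\left(-6\right) 14} = - \frac{11930}{22313} - \frac{18479}{-84} = - \frac{11930}{22313} - - \frac{18479}{84} = - \frac{11930}{22313} + \frac{18479}{84} = \frac{411319807}{1874292}$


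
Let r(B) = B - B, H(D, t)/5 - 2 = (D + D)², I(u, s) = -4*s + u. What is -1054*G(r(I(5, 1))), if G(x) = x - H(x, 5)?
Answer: 10540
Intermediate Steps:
I(u, s) = u - 4*s
H(D, t) = 10 + 20*D² (H(D, t) = 10 + 5*(D + D)² = 10 + 5*(2*D)² = 10 + 5*(4*D²) = 10 + 20*D²)
r(B) = 0
G(x) = -10 + x - 20*x² (G(x) = x - (10 + 20*x²) = x + (-10 - 20*x²) = -10 + x - 20*x²)
-1054*G(r(I(5, 1))) = -1054*(-10 + 0 - 20*0²) = -1054*(-10 + 0 - 20*0) = -1054*(-10 + 0 + 0) = -1054*(-10) = 10540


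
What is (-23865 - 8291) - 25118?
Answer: -57274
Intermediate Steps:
(-23865 - 8291) - 25118 = -32156 - 25118 = -57274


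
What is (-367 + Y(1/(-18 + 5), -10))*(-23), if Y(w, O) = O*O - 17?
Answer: 6532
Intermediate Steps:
Y(w, O) = -17 + O**2 (Y(w, O) = O**2 - 17 = -17 + O**2)
(-367 + Y(1/(-18 + 5), -10))*(-23) = (-367 + (-17 + (-10)**2))*(-23) = (-367 + (-17 + 100))*(-23) = (-367 + 83)*(-23) = -284*(-23) = 6532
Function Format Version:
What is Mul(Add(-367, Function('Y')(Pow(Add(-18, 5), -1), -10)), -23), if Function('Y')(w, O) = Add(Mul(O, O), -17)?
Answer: 6532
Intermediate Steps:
Function('Y')(w, O) = Add(-17, Pow(O, 2)) (Function('Y')(w, O) = Add(Pow(O, 2), -17) = Add(-17, Pow(O, 2)))
Mul(Add(-367, Function('Y')(Pow(Add(-18, 5), -1), -10)), -23) = Mul(Add(-367, Add(-17, Pow(-10, 2))), -23) = Mul(Add(-367, Add(-17, 100)), -23) = Mul(Add(-367, 83), -23) = Mul(-284, -23) = 6532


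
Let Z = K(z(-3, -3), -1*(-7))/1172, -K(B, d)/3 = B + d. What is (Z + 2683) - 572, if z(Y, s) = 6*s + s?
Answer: 1237067/586 ≈ 2111.0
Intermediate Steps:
z(Y, s) = 7*s
K(B, d) = -3*B - 3*d (K(B, d) = -3*(B + d) = -3*B - 3*d)
Z = 21/586 (Z = (-21*(-3) - (-3)*(-7))/1172 = (-3*(-21) - 3*7)*(1/1172) = (63 - 21)*(1/1172) = 42*(1/1172) = 21/586 ≈ 0.035836)
(Z + 2683) - 572 = (21/586 + 2683) - 572 = 1572259/586 - 572 = 1237067/586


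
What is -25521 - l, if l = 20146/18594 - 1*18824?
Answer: -62272082/9297 ≈ -6698.1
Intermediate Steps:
l = -174996655/9297 (l = 20146*(1/18594) - 18824 = 10073/9297 - 18824 = -174996655/9297 ≈ -18823.)
-25521 - l = -25521 - 1*(-174996655/9297) = -25521 + 174996655/9297 = -62272082/9297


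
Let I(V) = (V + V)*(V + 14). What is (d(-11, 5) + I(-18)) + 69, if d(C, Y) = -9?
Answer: 204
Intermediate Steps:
I(V) = 2*V*(14 + V) (I(V) = (2*V)*(14 + V) = 2*V*(14 + V))
(d(-11, 5) + I(-18)) + 69 = (-9 + 2*(-18)*(14 - 18)) + 69 = (-9 + 2*(-18)*(-4)) + 69 = (-9 + 144) + 69 = 135 + 69 = 204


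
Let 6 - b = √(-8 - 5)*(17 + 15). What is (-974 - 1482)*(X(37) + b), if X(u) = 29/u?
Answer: -616456/37 + 78592*I*√13 ≈ -16661.0 + 2.8337e+5*I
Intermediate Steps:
b = 6 - 32*I*√13 (b = 6 - √(-8 - 5)*(17 + 15) = 6 - √(-13)*32 = 6 - I*√13*32 = 6 - 32*I*√13 ≈ 6.0 - 115.38*I)
(-974 - 1482)*(X(37) + b) = (-974 - 1482)*(29/37 + (6 - 32*I*√13)) = -2456*(29*(1/37) + (6 - 32*I*√13)) = -2456*(29/37 + (6 - 32*I*√13)) = -2456*(251/37 - 32*I*√13) = -616456/37 + 78592*I*√13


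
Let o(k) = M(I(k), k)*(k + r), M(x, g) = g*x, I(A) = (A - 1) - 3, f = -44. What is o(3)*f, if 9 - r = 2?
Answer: 1320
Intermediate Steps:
I(A) = -4 + A (I(A) = (-1 + A) - 3 = -4 + A)
r = 7 (r = 9 - 1*2 = 9 - 2 = 7)
o(k) = k*(-4 + k)*(7 + k) (o(k) = (k*(-4 + k))*(k + 7) = (k*(-4 + k))*(7 + k) = k*(-4 + k)*(7 + k))
o(3)*f = (3*(-4 + 3)*(7 + 3))*(-44) = (3*(-1)*10)*(-44) = -30*(-44) = 1320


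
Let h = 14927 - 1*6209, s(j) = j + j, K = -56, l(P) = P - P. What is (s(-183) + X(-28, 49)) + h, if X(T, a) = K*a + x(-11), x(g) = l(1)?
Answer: 5608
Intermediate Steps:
l(P) = 0
x(g) = 0
s(j) = 2*j
X(T, a) = -56*a (X(T, a) = -56*a + 0 = -56*a)
h = 8718 (h = 14927 - 6209 = 8718)
(s(-183) + X(-28, 49)) + h = (2*(-183) - 56*49) + 8718 = (-366 - 2744) + 8718 = -3110 + 8718 = 5608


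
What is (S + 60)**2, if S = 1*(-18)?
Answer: 1764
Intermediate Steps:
S = -18
(S + 60)**2 = (-18 + 60)**2 = 42**2 = 1764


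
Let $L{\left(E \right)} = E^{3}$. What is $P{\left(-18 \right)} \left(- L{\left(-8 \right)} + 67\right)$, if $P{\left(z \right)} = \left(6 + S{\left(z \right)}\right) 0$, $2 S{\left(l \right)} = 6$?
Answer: $0$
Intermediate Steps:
$S{\left(l \right)} = 3$ ($S{\left(l \right)} = \frac{1}{2} \cdot 6 = 3$)
$P{\left(z \right)} = 0$ ($P{\left(z \right)} = \left(6 + 3\right) 0 = 9 \cdot 0 = 0$)
$P{\left(-18 \right)} \left(- L{\left(-8 \right)} + 67\right) = 0 \left(- \left(-8\right)^{3} + 67\right) = 0 \left(\left(-1\right) \left(-512\right) + 67\right) = 0 \left(512 + 67\right) = 0 \cdot 579 = 0$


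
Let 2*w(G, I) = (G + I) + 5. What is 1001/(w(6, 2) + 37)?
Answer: 2002/87 ≈ 23.012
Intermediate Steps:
w(G, I) = 5/2 + G/2 + I/2 (w(G, I) = ((G + I) + 5)/2 = (5 + G + I)/2 = 5/2 + G/2 + I/2)
1001/(w(6, 2) + 37) = 1001/((5/2 + (½)*6 + (½)*2) + 37) = 1001/((5/2 + 3 + 1) + 37) = 1001/(13/2 + 37) = 1001/(87/2) = (2/87)*1001 = 2002/87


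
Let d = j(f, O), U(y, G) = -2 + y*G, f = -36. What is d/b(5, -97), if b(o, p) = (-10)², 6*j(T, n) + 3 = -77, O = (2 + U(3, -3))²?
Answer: -2/15 ≈ -0.13333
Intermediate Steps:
U(y, G) = -2 + G*y
O = 81 (O = (2 + (-2 - 3*3))² = (2 + (-2 - 9))² = (2 - 11)² = (-9)² = 81)
j(T, n) = -40/3 (j(T, n) = -½ + (⅙)*(-77) = -½ - 77/6 = -40/3)
b(o, p) = 100
d = -40/3 ≈ -13.333
d/b(5, -97) = -40/3/100 = -40/3*1/100 = -2/15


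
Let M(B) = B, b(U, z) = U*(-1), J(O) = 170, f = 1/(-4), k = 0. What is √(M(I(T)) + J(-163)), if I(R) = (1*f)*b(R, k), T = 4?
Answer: 3*√19 ≈ 13.077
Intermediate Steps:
f = -¼ ≈ -0.25000
b(U, z) = -U
I(R) = R/4 (I(R) = (1*(-¼))*(-R) = -(-1)*R/4 = R/4)
√(M(I(T)) + J(-163)) = √((¼)*4 + 170) = √(1 + 170) = √171 = 3*√19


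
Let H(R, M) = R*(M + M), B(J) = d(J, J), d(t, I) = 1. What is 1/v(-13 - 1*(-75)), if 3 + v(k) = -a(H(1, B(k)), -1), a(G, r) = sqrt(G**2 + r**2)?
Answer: -3/4 + sqrt(5)/4 ≈ -0.19098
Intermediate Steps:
B(J) = 1
H(R, M) = 2*M*R (H(R, M) = R*(2*M) = 2*M*R)
v(k) = -3 - sqrt(5) (v(k) = -3 - sqrt((2*1*1)**2 + (-1)**2) = -3 - sqrt(2**2 + 1) = -3 - sqrt(4 + 1) = -3 - sqrt(5))
1/v(-13 - 1*(-75)) = 1/(-3 - sqrt(5))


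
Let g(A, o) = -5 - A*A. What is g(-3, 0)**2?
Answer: 196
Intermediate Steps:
g(A, o) = -5 - A**2
g(-3, 0)**2 = (-5 - 1*(-3)**2)**2 = (-5 - 1*9)**2 = (-5 - 9)**2 = (-14)**2 = 196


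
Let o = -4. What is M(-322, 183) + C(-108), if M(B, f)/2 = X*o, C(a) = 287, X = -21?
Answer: 455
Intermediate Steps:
M(B, f) = 168 (M(B, f) = 2*(-21*(-4)) = 2*84 = 168)
M(-322, 183) + C(-108) = 168 + 287 = 455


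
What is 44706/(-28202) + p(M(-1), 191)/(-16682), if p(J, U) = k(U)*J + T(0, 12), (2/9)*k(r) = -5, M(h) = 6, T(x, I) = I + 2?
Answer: -371186525/235232882 ≈ -1.5780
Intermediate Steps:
T(x, I) = 2 + I
k(r) = -45/2 (k(r) = (9/2)*(-5) = -45/2)
p(J, U) = 14 - 45*J/2 (p(J, U) = -45*J/2 + (2 + 12) = -45*J/2 + 14 = 14 - 45*J/2)
44706/(-28202) + p(M(-1), 191)/(-16682) = 44706/(-28202) + (14 - 45/2*6)/(-16682) = 44706*(-1/28202) + (14 - 135)*(-1/16682) = -22353/14101 - 121*(-1/16682) = -22353/14101 + 121/16682 = -371186525/235232882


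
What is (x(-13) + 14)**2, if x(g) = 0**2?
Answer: 196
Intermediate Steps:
x(g) = 0
(x(-13) + 14)**2 = (0 + 14)**2 = 14**2 = 196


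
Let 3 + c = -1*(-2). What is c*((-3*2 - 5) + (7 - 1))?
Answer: 5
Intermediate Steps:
c = -1 (c = -3 - 1*(-2) = -3 + 2 = -1)
c*((-3*2 - 5) + (7 - 1)) = -((-3*2 - 5) + (7 - 1)) = -((-6 - 5) + 6) = -(-11 + 6) = -1*(-5) = 5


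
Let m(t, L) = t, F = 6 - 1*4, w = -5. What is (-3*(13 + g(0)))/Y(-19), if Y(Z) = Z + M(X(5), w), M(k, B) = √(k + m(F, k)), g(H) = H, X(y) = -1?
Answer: 13/6 ≈ 2.1667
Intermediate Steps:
F = 2 (F = 6 - 4 = 2)
M(k, B) = √(2 + k) (M(k, B) = √(k + 2) = √(2 + k))
Y(Z) = 1 + Z (Y(Z) = Z + √(2 - 1) = Z + √1 = Z + 1 = 1 + Z)
(-3*(13 + g(0)))/Y(-19) = (-3*(13 + 0))/(1 - 19) = -3*13/(-18) = -39*(-1/18) = 13/6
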